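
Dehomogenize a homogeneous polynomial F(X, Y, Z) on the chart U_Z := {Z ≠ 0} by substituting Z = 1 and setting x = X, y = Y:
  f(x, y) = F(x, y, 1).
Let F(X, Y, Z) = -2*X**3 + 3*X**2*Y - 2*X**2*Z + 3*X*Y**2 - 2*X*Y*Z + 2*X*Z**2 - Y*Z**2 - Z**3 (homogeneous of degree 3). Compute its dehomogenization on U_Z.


f(x, y) = -2*x**3 + 3*x**2*y - 2*x**2 + 3*x*y**2 - 2*x*y + 2*x - y - 1

On U_Z we set Z = 1. Each monomial c·X^i·Y^j·Z^k in F becomes c·x^i·y^j·1^k = c·x^i·y^j.
Substituting Z = 1: F(X, Y, 1) = -2*x**3 + 3*x**2*y - 2*x**2 + 3*x*y**2 - 2*x*y + 2*x - y - 1.
Note: deg(f) ≤ deg(F) = 3; strict inequality happens when F is divisible by Z (lost terms).


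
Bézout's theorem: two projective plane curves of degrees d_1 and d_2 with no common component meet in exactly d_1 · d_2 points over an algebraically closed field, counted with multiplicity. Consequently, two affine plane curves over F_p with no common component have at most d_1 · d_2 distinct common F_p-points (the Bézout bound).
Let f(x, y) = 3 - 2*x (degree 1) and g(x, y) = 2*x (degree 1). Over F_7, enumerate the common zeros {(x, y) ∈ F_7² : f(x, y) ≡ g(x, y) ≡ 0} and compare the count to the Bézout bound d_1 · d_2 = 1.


Common zeros: ∅; count = 0; Bézout bound = 1.

deg(f) = 1, deg(g) = 1, so Bézout bound = 1.
Scan x ∈ F_7. For each x, list the y ∈ F_7 with f(x, y) ≡ 0 and those with g(x, y) ≡ 0 (mod 7); the common zeros in that column are the intersection.
  x = 0: f ≡ 0 at y ∈ ∅; g ≡ 0 at y ∈ {0, 1, 2, 3, 4, 5, 6}; common: ∅.
  x = 1: f ≡ 0 at y ∈ ∅; g ≡ 0 at y ∈ ∅; common: ∅.
  x = 2: f ≡ 0 at y ∈ ∅; g ≡ 0 at y ∈ ∅; common: ∅.
  x = 3: f ≡ 0 at y ∈ ∅; g ≡ 0 at y ∈ ∅; common: ∅.
  x = 4: f ≡ 0 at y ∈ ∅; g ≡ 0 at y ∈ ∅; common: ∅.
  x = 5: f ≡ 0 at y ∈ {0, 1, 2, 3, 4, 5, 6}; g ≡ 0 at y ∈ ∅; common: ∅.
  x = 6: f ≡ 0 at y ∈ ∅; g ≡ 0 at y ∈ ∅; common: ∅.
Collecting: common zeros = ∅, so the count is 0.
Comparison with the Bézout bound: 0 ≤ 1 = deg(f)·deg(g), as expected for curves with no common component (the affine F_7-count falls short of the bound because intersections may lie at infinity, over extension fields, or carry multiplicity).


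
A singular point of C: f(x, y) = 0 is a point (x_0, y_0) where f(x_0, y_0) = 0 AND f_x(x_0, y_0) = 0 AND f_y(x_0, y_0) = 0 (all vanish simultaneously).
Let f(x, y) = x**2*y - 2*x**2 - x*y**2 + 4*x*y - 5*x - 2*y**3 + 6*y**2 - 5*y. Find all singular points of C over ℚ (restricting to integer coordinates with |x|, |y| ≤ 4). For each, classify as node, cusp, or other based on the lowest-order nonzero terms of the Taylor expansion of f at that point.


Singular points: {(-1, 1)}; classification: node.

Compute partial derivatives:
  f_x = 2*x*y - 4*x - y**2 + 4*y - 5.
  f_y = x**2 - 2*x*y + 4*x - 6*y**2 + 12*y - 5.
Scan x_0 ∈ {−4, ..., 4}. For each x_0, f_y(x_0, y) is a polynomial in y; find its integer roots y ∈ {−4, ..., 4}, then test f_x and f at those candidates.
  x = -4: f_y(-4, y) = -6*y**2 + 20*y - 5; no integer root y with |y| ≤ 4.
  x = -3: f_y(-3, y) = -6*y**2 + 18*y - 8; no integer root y with |y| ≤ 4.
  x = -2: f_y(-2, y) = -6*y**2 + 16*y - 9; no integer root y with |y| ≤ 4.
  x = -1: f_y(-1, y) = -6*y**2 + 14*y - 8; vanishes at y ∈ {1}. (-1, 1): f_x = 0, f = 0 — SINGULAR.
  x = 0: f_y(0, y) = -6*y**2 + 12*y - 5; no integer root y with |y| ≤ 4.
  x = 1: f_y(1, y) = -6*y**2 + 10*y; vanishes at y ∈ {0}. (1, 0): f_x = -9 ≠ 0.
  x = 2: f_y(2, y) = -6*y**2 + 8*y + 7; no integer root y with |y| ≤ 4.
  x = 3: f_y(3, y) = -6*y**2 + 6*y + 16; no integer root y with |y| ≤ 4.
  x = 4: f_y(4, y) = -6*y**2 + 4*y + 27; no integer root y with |y| ≤ 4.
Only singular point on the grid: (-1, 1).
Classify: substitute x = -1 + u, y = 1 + v and expand: f = u**2*v - u**2 - u*v**2 - 2*v**3 + v**2.
No constant or linear terms (consistent with a singular point). Quadratic part: -u**2 + v**2. Cubic part: u**2*v - u*v**2 - 2*v**3.
The quadratic part v**2 - u**2 = (v − u)(v + u) splits into two distinct linear factors, so there are two distinct tangent lines y − 1 = ±(x − -1) — this is a node (ordinary double point).
Classification: node.


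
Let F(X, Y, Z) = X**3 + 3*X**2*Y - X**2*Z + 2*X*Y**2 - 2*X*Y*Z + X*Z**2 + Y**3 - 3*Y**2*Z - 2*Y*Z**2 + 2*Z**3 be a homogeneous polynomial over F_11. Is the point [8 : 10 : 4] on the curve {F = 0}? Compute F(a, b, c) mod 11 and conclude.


F(8,10,4) ≡ 1 (mod 11); P is NOT on the curve.

Evaluate F(8, 10, 4) term-by-term (mod 11).
  X**3 ↦ 1·512·1·1 = 512
  3*X**2*Y ↦ 3·64·10·1 = 1920
  -X**2*Z ↦ -1·64·1·4 = -256
  2*X*Y**2 ↦ 2·8·100·1 = 1600
  -2*X*Y*Z ↦ -2·8·10·4 = -640
  X*Z**2 ↦ 1·8·1·16 = 128
  Y**3 ↦ 1·1·1000·1 = 1000
  -3*Y**2*Z ↦ -3·1·100·4 = -1200
  -2*Y*Z**2 ↦ -2·1·10·16 = -320
  2*Z**3 ↦ 2·1·1·64 = 128
Sum: F(8, 10, 4) = (512) + (1920) + (-256) + (1600) + (-640) + (128) + (1000) + (-1200) + (-320) + (128) = 2872.
Reducing mod 11: 2872 ≡ 1 (mod 11).
Since F(a, b, c) ≡ 1 ≠ 0 (mod 11), P does NOT lie on the curve.


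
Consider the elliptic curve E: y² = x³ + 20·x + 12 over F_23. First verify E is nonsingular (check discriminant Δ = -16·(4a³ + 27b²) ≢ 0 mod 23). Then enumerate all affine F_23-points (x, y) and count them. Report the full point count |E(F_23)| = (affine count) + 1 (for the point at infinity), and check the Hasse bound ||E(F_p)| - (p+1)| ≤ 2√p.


Affine points = {(0, 9), (0, 14), (4, 8), (4, 15), (6, 7), (6, 16), (7, 9), (7, 14), (9, 1), (9, 22), (10, 4), (10, 19), (12, 5), (12, 18), (13, 10), (13, 13), (14, 0), (16, 9), (16, 14), (19, 11), (19, 12)}; affine count = 21; |E(F_23)| = 22.

Discriminant check: Δ ∝ 4a³ + 27b² = 4·20³ + 27·12² = 4·8000 + 27·144 ≡ 8 (mod 23). Nonzero ⇒ E is nonsingular.
For each x ∈ F_23, compute rhs = x³ + 20·x + 12 mod 23, then count y ∈ F_23 with y² ≡ rhs.
  x = 0: rhs = 12, matching y values: 9, 14 (2 points).
  x = 1: rhs = 10, matching y values: none (0 points).
  x = 2: rhs = 14, matching y values: none (0 points).
  x = 3: rhs = 7, matching y values: none (0 points).
  x = 4: rhs = 18, matching y values: 8, 15 (2 points).
  x = 5: rhs = 7, matching y values: none (0 points).
  x = 6: rhs = 3, matching y values: 7, 16 (2 points).
  x = 7: rhs = 12, matching y values: 9, 14 (2 points).
  x = 8: rhs = 17, matching y values: none (0 points).
  x = 9: rhs = 1, matching y values: 1, 22 (2 points).
  x = 10: rhs = 16, matching y values: 4, 19 (2 points).
  x = 11: rhs = 22, matching y values: none (0 points).
  x = 12: rhs = 2, matching y values: 5, 18 (2 points).
  x = 13: rhs = 8, matching y values: 10, 13 (2 points).
  x = 14: rhs = 0, matching y values: 0 (1 points).
  x = 15: rhs = 7, matching y values: none (0 points).
  x = 16: rhs = 12, matching y values: 9, 14 (2 points).
  x = 17: rhs = 21, matching y values: none (0 points).
  x = 18: rhs = 17, matching y values: none (0 points).
  x = 19: rhs = 6, matching y values: 11, 12 (2 points).
  x = 20: rhs = 17, matching y values: none (0 points).
  x = 21: rhs = 10, matching y values: none (0 points).
  x = 22: rhs = 14, matching y values: none (0 points).
Total affine count: 21.
Full point count |E(F_23)| = 21 + 1 = 22.
Hasse bound: |22 − (23+1)| = |-2| = 2 ≤ 2√23 ≈ 9.5917 ✓.


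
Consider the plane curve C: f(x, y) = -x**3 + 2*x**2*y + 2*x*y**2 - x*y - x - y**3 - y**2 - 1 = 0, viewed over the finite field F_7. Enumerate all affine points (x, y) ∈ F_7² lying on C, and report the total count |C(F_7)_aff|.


Affine F_7-points: {(1, 5), (2, 3), (4, 1), (4, 2), (4, 4), (6, 1)}; count = 6.

For each of the 49 pairs (x, y) ∈ F_7², evaluate f(x, y) mod 7. Record the zeros.
  x = 0: [0↦6, 1↦4, 2↦1, 3↦5, 4↦3, 5↦3, 6↦6]  zeros at y ∈ ∅
  x = 1: [0↦4, 1↦5, 2↦2, 3↦3, 4↦2, 5↦0, 6↦5]  zeros at y ∈ {5}
  x = 2: [0↦3, 1↦4, 2↦5, 3↦0, 4↦4, 5↦4, 6↦1]  zeros at y ∈ {3}
  x = 3: [0↦4, 1↦2, 2↦4, 3↦4, 4↦3, 5↦2, 6↦2]  zeros at y ∈ ∅
  x = 4: [0↦1, 1↦0, 2↦0, 3↦2, 4↦0, 5↦2, 6↦2]  zeros at y ∈ {1, 2, 4}
  x = 5: [0↦2, 1↦6, 2↦1, 3↦2, 4↦3, 5↦5, 6↦2]  zeros at y ∈ ∅
  x = 6: [0↦1, 1↦0, 2↦1, 3↦5, 4↦6, 5↦5, 6↦3]  zeros at y ∈ {1}
Collecting zeros: affine points = {(1, 5), (2, 3), (4, 1), (4, 2), (4, 4), (6, 1)}.
Total count |C(F_7)_aff| = 6.


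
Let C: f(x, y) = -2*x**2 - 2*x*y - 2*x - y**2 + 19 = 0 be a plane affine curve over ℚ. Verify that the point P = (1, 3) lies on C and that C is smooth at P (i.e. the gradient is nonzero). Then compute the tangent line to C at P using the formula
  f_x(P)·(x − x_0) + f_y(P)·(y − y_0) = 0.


Tangent line at P: -12*x - 8*y + 36 = 0.

Step 1: f(1, 3) = 0, so P lies on C.
Step 2: partial derivatives
  f_x(x, y) = -4*x - 2*y - 2, f_y(x, y) = -2*x - 2*y.
  f_x(P) = -12, f_y(P) = -8 (gradient nonzero, so P is smooth).
Step 3: tangent line at P: -12·(x − 1) + -8·(y − 3) = 0.
Expanding: -12*x - 8*y + 36 = 0.


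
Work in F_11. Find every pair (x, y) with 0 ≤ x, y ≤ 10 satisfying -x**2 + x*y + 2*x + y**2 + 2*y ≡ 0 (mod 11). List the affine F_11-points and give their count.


Affine F_11-points: {(0, 0), (0, 9), (1, 2), (1, 6), (2, 0), (2, 7), (3, 2), (3, 4), (7, 6), (7, 7)}; count = 10.

For each of the 121 pairs (x, y) ∈ F_11², evaluate f(x, y) mod 11. Record the zeros.
  x = 0: [0↦0, 1↦3, 2↦8, 3↦4, 4↦2, 5↦2, 6↦4, 7↦8, 8↦3, 9↦0, 10↦10]  zeros at y ∈ {0, 9}
  x = 1: [0↦1, 1↦5, 2↦0, 3↦8, 4↦7, 5↦8, 6↦0, 7↦5, 8↦1, 9↦10, 10↦10]  zeros at y ∈ {2, 6}
  x = 2: [0↦0, 1↦5, 2↦1, 3↦10, 4↦10, 5↦1, 6↦5, 7↦0, 8↦8, 9↦7, 10↦8]  zeros at y ∈ {0, 7}
  x = 3: [0↦8, 1↦3, 2↦0, 3↦10, 4↦0, 5↦3, 6↦8, 7↦4, 8↦2, 9↦2, 10↦4]  zeros at y ∈ {2, 4}
  x = 4: [0↦3, 1↦10, 2↦8, 3↦8, 4↦10, 5↦3, 6↦9, 7↦6, 8↦5, 9↦6, 10↦9]  zeros at y ∈ ∅
  x = 5: [0↦7, 1↦4, 2↦3, 3↦4, 4↦7, 5↦1, 6↦8, 7↦6, 8↦6, 9↦8, 10↦1]  zeros at y ∈ ∅
  x = 6: [0↦9, 1↦7, 2↦7, 3↦9, 4↦2, 5↦8, 6↦5, 7↦4, 8↦5, 9↦8, 10↦2]  zeros at y ∈ ∅
  x = 7: [0↦9, 1↦8, 2↦9, 3↦1, 4↦6, 5↦2, 6↦0, 7↦0, 8↦2, 9↦6, 10↦1]  zeros at y ∈ {6, 7}
  x = 8: [0↦7, 1↦7, 2↦9, 3↦2, 4↦8, 5↦5, 6↦4, 7↦5, 8↦8, 9↦2, 10↦9]  zeros at y ∈ ∅
  x = 9: [0↦3, 1↦4, 2↦7, 3↦1, 4↦8, 5↦6, 6↦6, 7↦8, 8↦1, 9↦7, 10↦4]  zeros at y ∈ ∅
  x = 10: [0↦8, 1↦10, 2↦3, 3↦9, 4↦6, 5↦5, 6↦6, 7↦9, 8↦3, 9↦10, 10↦8]  zeros at y ∈ ∅
Collecting zeros: affine points = {(0, 0), (0, 9), (1, 2), (1, 6), (2, 0), (2, 7), (3, 2), (3, 4), (7, 6), (7, 7)}.
Total count |C(F_11)_aff| = 10.


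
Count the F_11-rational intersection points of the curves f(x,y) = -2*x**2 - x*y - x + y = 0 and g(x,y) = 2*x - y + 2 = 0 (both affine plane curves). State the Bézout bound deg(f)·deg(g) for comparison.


Common zeros: {(4, 10)}; count = 1; Bézout bound = 2.

deg(f) = 2, deg(g) = 1, so Bézout bound = 2.
Scan x ∈ F_11. For each x, list the y ∈ F_11 with f(x, y) ≡ 0 and those with g(x, y) ≡ 0 (mod 11); the common zeros in that column are the intersection.
  x = 0: f ≡ 0 at y ∈ {0}; g ≡ 0 at y ∈ {2}; common: ∅.
  x = 1: f ≡ 0 at y ∈ ∅; g ≡ 0 at y ∈ {4}; common: ∅.
  x = 2: f ≡ 0 at y ∈ {1}; g ≡ 0 at y ∈ {6}; common: ∅.
  x = 3: f ≡ 0 at y ∈ {6}; g ≡ 0 at y ∈ {8}; common: ∅.
  x = 4: f ≡ 0 at y ∈ {10}; g ≡ 0 at y ∈ {10}; common: {10}.
  x = 5: f ≡ 0 at y ∈ {0}; g ≡ 0 at y ∈ {1}; common: ∅.
  x = 6: f ≡ 0 at y ∈ {2}; g ≡ 0 at y ∈ {3}; common: ∅.
  x = 7: f ≡ 0 at y ∈ {10}; g ≡ 0 at y ∈ {5}; common: ∅.
  x = 8: f ≡ 0 at y ∈ {1}; g ≡ 0 at y ∈ {7}; common: ∅.
  x = 9: f ≡ 0 at y ∈ {2}; g ≡ 0 at y ∈ {9}; common: ∅.
  x = 10: f ≡ 0 at y ∈ {6}; g ≡ 0 at y ∈ {0}; common: ∅.
Collecting: common zeros = {(4, 10)}, so the count is 1.
Comparison with the Bézout bound: 1 ≤ 2 = deg(f)·deg(g), as expected for curves with no common component (the affine F_11-count falls short of the bound because intersections may lie at infinity, over extension fields, or carry multiplicity).


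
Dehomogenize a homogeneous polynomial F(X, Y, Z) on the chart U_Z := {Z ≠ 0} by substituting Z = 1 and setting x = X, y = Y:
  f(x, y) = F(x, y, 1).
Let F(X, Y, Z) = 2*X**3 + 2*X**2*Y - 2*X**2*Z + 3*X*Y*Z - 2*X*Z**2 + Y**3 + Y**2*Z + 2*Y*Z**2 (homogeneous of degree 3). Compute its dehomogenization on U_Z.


f(x, y) = 2*x**3 + 2*x**2*y - 2*x**2 + 3*x*y - 2*x + y**3 + y**2 + 2*y

On U_Z we set Z = 1. Each monomial c·X^i·Y^j·Z^k in F becomes c·x^i·y^j·1^k = c·x^i·y^j.
Substituting Z = 1: F(X, Y, 1) = 2*x**3 + 2*x**2*y - 2*x**2 + 3*x*y - 2*x + y**3 + y**2 + 2*y.
Note: deg(f) ≤ deg(F) = 3; strict inequality happens when F is divisible by Z (lost terms).


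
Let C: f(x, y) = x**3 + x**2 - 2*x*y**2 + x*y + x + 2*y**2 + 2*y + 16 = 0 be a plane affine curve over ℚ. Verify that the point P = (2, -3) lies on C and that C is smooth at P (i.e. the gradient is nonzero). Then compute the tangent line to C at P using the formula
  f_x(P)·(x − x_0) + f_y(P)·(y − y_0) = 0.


Tangent line at P: -4*x + 16*y + 56 = 0.

Step 1: f(2, -3) = 0, so P lies on C.
Step 2: partial derivatives
  f_x(x, y) = 3*x**2 + 2*x - 2*y**2 + y + 1, f_y(x, y) = -4*x*y + x + 4*y + 2.
  f_x(P) = -4, f_y(P) = 16 (gradient nonzero, so P is smooth).
Step 3: tangent line at P: -4·(x − 2) + 16·(y − -3) = 0.
Expanding: -4*x + 16*y + 56 = 0.


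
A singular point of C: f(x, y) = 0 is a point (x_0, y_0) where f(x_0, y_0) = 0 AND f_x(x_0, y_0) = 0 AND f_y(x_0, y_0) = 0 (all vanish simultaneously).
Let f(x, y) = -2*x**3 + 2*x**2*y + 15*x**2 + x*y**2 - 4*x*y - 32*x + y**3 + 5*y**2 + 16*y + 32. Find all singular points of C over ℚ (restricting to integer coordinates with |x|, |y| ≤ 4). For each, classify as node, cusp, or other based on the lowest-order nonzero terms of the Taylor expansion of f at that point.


Singular points: {(2, -2)}; classification: node.

Compute partial derivatives:
  f_x = -6*x**2 + 4*x*y + 30*x + y**2 - 4*y - 32.
  f_y = 2*x**2 + 2*x*y - 4*x + 3*y**2 + 10*y + 16.
Scan x_0 ∈ {−4, ..., 4}. For each x_0, f_y(x_0, y) is a polynomial in y; find its integer roots y ∈ {−4, ..., 4}, then test f_x and f at those candidates.
  x = -4: f_y(-4, y) = 3*y**2 + 2*y + 64; no integer root y with |y| ≤ 4.
  x = -3: f_y(-3, y) = 3*y**2 + 4*y + 46; no integer root y with |y| ≤ 4.
  x = -2: f_y(-2, y) = 3*y**2 + 6*y + 32; no integer root y with |y| ≤ 4.
  x = -1: f_y(-1, y) = 3*y**2 + 8*y + 22; no integer root y with |y| ≤ 4.
  x = 0: f_y(0, y) = 3*y**2 + 10*y + 16; no integer root y with |y| ≤ 4.
  x = 1: f_y(1, y) = 3*y**2 + 12*y + 14; no integer root y with |y| ≤ 4.
  x = 2: f_y(2, y) = 3*y**2 + 14*y + 16; vanishes at y ∈ {-2}. (2, -2): f_x = 0, f = 0 — SINGULAR.
  x = 3: f_y(3, y) = 3*y**2 + 16*y + 22; no integer root y with |y| ≤ 4.
  x = 4: f_y(4, y) = 3*y**2 + 18*y + 32; no integer root y with |y| ≤ 4.
Only singular point on the grid: (2, -2).
Classify: substitute x = 2 + u, y = -2 + v and expand: f = -2*u**3 + 2*u**2*v - u**2 + u*v**2 + v**3 + v**2.
No constant or linear terms (consistent with a singular point). Quadratic part: -u**2 + v**2. Cubic part: -2*u**3 + 2*u**2*v + u*v**2 + v**3.
The quadratic part v**2 - u**2 = (v − u)(v + u) splits into two distinct linear factors, so there are two distinct tangent lines y − -2 = ±(x − 2) — this is a node (ordinary double point).
Classification: node.


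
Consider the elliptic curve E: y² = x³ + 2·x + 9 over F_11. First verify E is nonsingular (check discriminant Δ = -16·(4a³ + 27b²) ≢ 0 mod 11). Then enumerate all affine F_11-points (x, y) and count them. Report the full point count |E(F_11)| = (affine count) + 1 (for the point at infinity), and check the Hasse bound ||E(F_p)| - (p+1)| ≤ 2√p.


Affine points = {(0, 3), (0, 8), (1, 1), (1, 10), (3, 3), (3, 8), (4, 2), (4, 9), (5, 1), (5, 10), (7, 5), (7, 6), (8, 3), (8, 8)}; affine count = 14; |E(F_11)| = 15.

Discriminant check: Δ ∝ 4a³ + 27b² = 4·2³ + 27·9² = 4·8 + 27·81 ≡ 8 (mod 11). Nonzero ⇒ E is nonsingular.
For each x ∈ F_11, compute rhs = x³ + 2·x + 9 mod 11, then count y ∈ F_11 with y² ≡ rhs.
  x = 0: rhs = 9, matching y values: 3, 8 (2 points).
  x = 1: rhs = 1, matching y values: 1, 10 (2 points).
  x = 2: rhs = 10, matching y values: none (0 points).
  x = 3: rhs = 9, matching y values: 3, 8 (2 points).
  x = 4: rhs = 4, matching y values: 2, 9 (2 points).
  x = 5: rhs = 1, matching y values: 1, 10 (2 points).
  x = 6: rhs = 6, matching y values: none (0 points).
  x = 7: rhs = 3, matching y values: 5, 6 (2 points).
  x = 8: rhs = 9, matching y values: 3, 8 (2 points).
  x = 9: rhs = 8, matching y values: none (0 points).
  x = 10: rhs = 6, matching y values: none (0 points).
Total affine count: 14.
Full point count |E(F_11)| = 14 + 1 = 15.
Hasse bound: |15 − (11+1)| = |3| = 3 ≤ 2√11 ≈ 6.6332 ✓.


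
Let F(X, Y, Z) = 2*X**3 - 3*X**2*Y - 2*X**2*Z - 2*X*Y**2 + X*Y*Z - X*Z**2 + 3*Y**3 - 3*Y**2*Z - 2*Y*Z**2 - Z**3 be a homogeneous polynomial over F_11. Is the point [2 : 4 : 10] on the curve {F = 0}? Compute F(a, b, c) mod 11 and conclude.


F(2,4,10) ≡ 3 (mod 11); P is NOT on the curve.

Evaluate F(2, 4, 10) term-by-term (mod 11).
  2*X**3 ↦ 2·8·1·1 = 16
  -3*X**2*Y ↦ -3·4·4·1 = -48
  -2*X**2*Z ↦ -2·4·1·10 = -80
  -2*X*Y**2 ↦ -2·2·16·1 = -64
  X*Y*Z ↦ 1·2·4·10 = 80
  -X*Z**2 ↦ -1·2·1·100 = -200
  3*Y**3 ↦ 3·1·64·1 = 192
  -3*Y**2*Z ↦ -3·1·16·10 = -480
  -2*Y*Z**2 ↦ -2·1·4·100 = -800
  -Z**3 ↦ -1·1·1·1000 = -1000
Sum: F(2, 4, 10) = (16) + (-48) + (-80) + (-64) + (80) + (-200) + (192) + (-480) + (-800) + (-1000) = -2384.
Reducing mod 11: -2384 ≡ 3 (mod 11).
Since F(a, b, c) ≡ 3 ≠ 0 (mod 11), P does NOT lie on the curve.


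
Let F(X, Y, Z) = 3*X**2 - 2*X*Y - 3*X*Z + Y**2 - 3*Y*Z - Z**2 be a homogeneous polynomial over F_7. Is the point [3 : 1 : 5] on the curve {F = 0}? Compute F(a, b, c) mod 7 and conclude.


F(3,1,5) ≡ 0 (mod 7); P is on the curve.

Evaluate F(3, 1, 5) term-by-term (mod 7).
  3*X**2 ↦ 3·9·1·1 = 27
  -2*X*Y ↦ -2·3·1·1 = -6
  -3*X*Z ↦ -3·3·1·5 = -45
  Y**2 ↦ 1·1·1·1 = 1
  -3*Y*Z ↦ -3·1·1·5 = -15
  -Z**2 ↦ -1·1·1·25 = -25
Sum: F(3, 1, 5) = (27) + (-6) + (-45) + (1) + (-15) + (-25) = -63.
Reducing mod 7: -63 ≡ 0 (mod 7).
Since F(a, b, c) ≡ 0 (mod 7), P lies on the curve.


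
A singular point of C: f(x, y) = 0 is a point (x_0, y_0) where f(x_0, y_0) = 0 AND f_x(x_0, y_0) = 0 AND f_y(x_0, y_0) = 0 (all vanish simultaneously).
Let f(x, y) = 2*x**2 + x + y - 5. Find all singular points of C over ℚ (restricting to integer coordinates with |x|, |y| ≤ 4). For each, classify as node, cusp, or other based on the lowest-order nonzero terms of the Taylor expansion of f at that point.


No singular points in the scanned grid; C is smooth there.

Compute partial derivatives:
  f_x = 4*x + 1.
  f_y = 1.
f_y = 1 is a nonzero constant, so f_y never vanishes: no point (x, y) can satisfy f = f_x = f_y = 0. In particular no (x, y) ∈ {−4, ..., 4}² is singular; the curve is smooth.


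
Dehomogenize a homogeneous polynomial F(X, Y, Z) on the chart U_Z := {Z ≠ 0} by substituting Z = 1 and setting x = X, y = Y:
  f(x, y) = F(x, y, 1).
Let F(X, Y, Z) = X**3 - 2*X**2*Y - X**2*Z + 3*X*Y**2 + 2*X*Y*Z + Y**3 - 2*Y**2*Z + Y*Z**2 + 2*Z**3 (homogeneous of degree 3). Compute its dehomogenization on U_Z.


f(x, y) = x**3 - 2*x**2*y - x**2 + 3*x*y**2 + 2*x*y + y**3 - 2*y**2 + y + 2

On U_Z we set Z = 1. Each monomial c·X^i·Y^j·Z^k in F becomes c·x^i·y^j·1^k = c·x^i·y^j.
Substituting Z = 1: F(X, Y, 1) = x**3 - 2*x**2*y - x**2 + 3*x*y**2 + 2*x*y + y**3 - 2*y**2 + y + 2.
Note: deg(f) ≤ deg(F) = 3; strict inequality happens when F is divisible by Z (lost terms).


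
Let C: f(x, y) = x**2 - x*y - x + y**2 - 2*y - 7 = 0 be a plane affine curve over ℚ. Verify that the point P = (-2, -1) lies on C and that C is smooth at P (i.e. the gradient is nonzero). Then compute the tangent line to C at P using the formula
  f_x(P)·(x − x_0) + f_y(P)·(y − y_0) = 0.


Tangent line at P: -4*x - 2*y - 10 = 0.

Step 1: f(-2, -1) = 0, so P lies on C.
Step 2: partial derivatives
  f_x(x, y) = 2*x - y - 1, f_y(x, y) = -x + 2*y - 2.
  f_x(P) = -4, f_y(P) = -2 (gradient nonzero, so P is smooth).
Step 3: tangent line at P: -4·(x − -2) + -2·(y − -1) = 0.
Expanding: -4*x - 2*y - 10 = 0.


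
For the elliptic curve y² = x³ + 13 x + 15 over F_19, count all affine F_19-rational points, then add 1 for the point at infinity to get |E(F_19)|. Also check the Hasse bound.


Affine points = {(2, 7), (2, 12), (3, 9), (3, 10), (4, 6), (4, 13), (6, 9), (6, 10), (8, 2), (8, 17), (9, 5), (9, 14), (10, 9), (10, 10), (11, 8), (11, 11), (13, 5), (13, 14), (16, 5), (16, 14), (17, 0), (18, 1), (18, 18)}; affine count = 23; |E(F_19)| = 24.

Discriminant check: Δ ∝ 4a³ + 27b² = 4·13³ + 27·15² = 4·2197 + 27·225 ≡ 5 (mod 19). Nonzero ⇒ E is nonsingular.
For each x ∈ F_19, compute rhs = x³ + 13·x + 15 mod 19, then count y ∈ F_19 with y² ≡ rhs.
  x = 0: rhs = 15, matching y values: none (0 points).
  x = 1: rhs = 10, matching y values: none (0 points).
  x = 2: rhs = 11, matching y values: 7, 12 (2 points).
  x = 3: rhs = 5, matching y values: 9, 10 (2 points).
  x = 4: rhs = 17, matching y values: 6, 13 (2 points).
  x = 5: rhs = 15, matching y values: none (0 points).
  x = 6: rhs = 5, matching y values: 9, 10 (2 points).
  x = 7: rhs = 12, matching y values: none (0 points).
  x = 8: rhs = 4, matching y values: 2, 17 (2 points).
  x = 9: rhs = 6, matching y values: 5, 14 (2 points).
  x = 10: rhs = 5, matching y values: 9, 10 (2 points).
  x = 11: rhs = 7, matching y values: 8, 11 (2 points).
  x = 12: rhs = 18, matching y values: none (0 points).
  x = 13: rhs = 6, matching y values: 5, 14 (2 points).
  x = 14: rhs = 15, matching y values: none (0 points).
  x = 15: rhs = 13, matching y values: none (0 points).
  x = 16: rhs = 6, matching y values: 5, 14 (2 points).
  x = 17: rhs = 0, matching y values: 0 (1 points).
  x = 18: rhs = 1, matching y values: 1, 18 (2 points).
Total affine count: 23.
Full point count |E(F_19)| = 23 + 1 = 24.
Hasse bound: |24 − (19+1)| = |4| = 4 ≤ 2√19 ≈ 8.7178 ✓.


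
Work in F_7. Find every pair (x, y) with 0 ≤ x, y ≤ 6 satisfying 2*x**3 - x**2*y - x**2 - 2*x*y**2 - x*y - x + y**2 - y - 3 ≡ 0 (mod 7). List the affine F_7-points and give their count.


Affine F_7-points: {(1, 1), (1, 3), (2, 0), (3, 1), (3, 2), (4, 0), (4, 1), (4, 2), (4, 3), (4, 4), (4, 5), (4, 6), (5, 0), (5, 2)}; count = 14.

For each of the 49 pairs (x, y) ∈ F_7², evaluate f(x, y) mod 7. Record the zeros.
  x = 0: [0↦4, 1↦4, 2↦6, 3↦3, 4↦2, 5↦3, 6↦6]  zeros at y ∈ ∅
  x = 1: [0↦4, 1↦0, 2↦1, 3↦0, 4↦4, 5↦6, 6↦6]  zeros at y ∈ {1, 3}
  x = 2: [0↦0, 1↦4, 2↦2, 3↦1, 4↦1, 5↦2, 6↦4]  zeros at y ∈ {0}
  x = 3: [0↦4, 1↦0, 2↦0, 3↦4, 4↦5, 5↦3, 6↦5]  zeros at y ∈ {1, 2}
  x = 4: [0↦0, 1↦0, 2↦0, 3↦0, 4↦0, 5↦0, 6↦0]  zeros at y ∈ {0, 1, 2, 3, 4, 5, 6}
  x = 5: [0↦0, 1↦2, 2↦0, 3↦1, 4↦5, 5↦5, 6↦1]  zeros at y ∈ {0, 2}
  x = 6: [0↦2, 1↦4, 2↦5, 3↦5, 4↦4, 5↦2, 6↦6]  zeros at y ∈ ∅
Collecting zeros: affine points = {(1, 1), (1, 3), (2, 0), (3, 1), (3, 2), (4, 0), (4, 1), (4, 2), (4, 3), (4, 4), (4, 5), (4, 6), (5, 0), (5, 2)}.
Total count |C(F_7)_aff| = 14.


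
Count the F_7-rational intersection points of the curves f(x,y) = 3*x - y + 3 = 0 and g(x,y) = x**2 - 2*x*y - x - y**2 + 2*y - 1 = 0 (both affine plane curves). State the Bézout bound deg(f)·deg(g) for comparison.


Common zeros: {(2, 2)}; count = 1; Bézout bound = 2.

deg(f) = 1, deg(g) = 2, so Bézout bound = 2.
Scan x ∈ F_7. For each x, list the y ∈ F_7 with f(x, y) ≡ 0 and those with g(x, y) ≡ 0 (mod 7); the common zeros in that column are the intersection.
  x = 0: f ≡ 0 at y ∈ {3}; g ≡ 0 at y ∈ {1}; common: ∅.
  x = 1: f ≡ 0 at y ∈ {6}; g ≡ 0 at y ∈ ∅; common: ∅.
  x = 2: f ≡ 0 at y ∈ {2}; g ≡ 0 at y ∈ {2, 3}; common: {2}.
  x = 3: f ≡ 0 at y ∈ {5}; g ≡ 0 at y ∈ {1, 2}; common: ∅.
  x = 4: f ≡ 0 at y ∈ {1}; g ≡ 0 at y ∈ ∅; common: ∅.
  x = 5: f ≡ 0 at y ∈ {4}; g ≡ 0 at y ∈ {3}; common: ∅.
  x = 6: f ≡ 0 at y ∈ {0}; g ≡ 0 at y ∈ ∅; common: ∅.
Collecting: common zeros = {(2, 2)}, so the count is 1.
Comparison with the Bézout bound: 1 ≤ 2 = deg(f)·deg(g), as expected for curves with no common component (the affine F_7-count falls short of the bound because intersections may lie at infinity, over extension fields, or carry multiplicity).


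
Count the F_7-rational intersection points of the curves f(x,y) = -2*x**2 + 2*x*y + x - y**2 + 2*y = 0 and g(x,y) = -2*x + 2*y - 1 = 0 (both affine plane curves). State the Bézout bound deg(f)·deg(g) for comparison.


Common zeros: ∅; count = 0; Bézout bound = 2.

deg(f) = 2, deg(g) = 1, so Bézout bound = 2.
Scan x ∈ F_7. For each x, list the y ∈ F_7 with f(x, y) ≡ 0 and those with g(x, y) ≡ 0 (mod 7); the common zeros in that column are the intersection.
  x = 0: f ≡ 0 at y ∈ {0, 2}; g ≡ 0 at y ∈ {4}; common: ∅.
  x = 1: f ≡ 0 at y ∈ ∅; g ≡ 0 at y ∈ {5}; common: ∅.
  x = 2: f ≡ 0 at y ∈ ∅; g ≡ 0 at y ∈ {6}; common: ∅.
  x = 3: f ≡ 0 at y ∈ {3, 5}; g ≡ 0 at y ∈ {0}; common: ∅.
  x = 4: f ≡ 0 at y ∈ {0, 3}; g ≡ 0 at y ∈ {1}; common: ∅.
  x = 5: f ≡ 0 at y ∈ ∅; g ≡ 0 at y ∈ {2}; common: ∅.
  x = 6: f ≡ 0 at y ∈ {2, 5}; g ≡ 0 at y ∈ {3}; common: ∅.
Collecting: common zeros = ∅, so the count is 0.
Comparison with the Bézout bound: 0 ≤ 2 = deg(f)·deg(g), as expected for curves with no common component (the affine F_7-count falls short of the bound because intersections may lie at infinity, over extension fields, or carry multiplicity).


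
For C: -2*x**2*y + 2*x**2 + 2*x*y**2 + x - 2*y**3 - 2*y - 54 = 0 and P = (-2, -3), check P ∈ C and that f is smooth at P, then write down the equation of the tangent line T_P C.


Tangent line at P: -13*x - 40*y - 146 = 0.

Step 1: f(-2, -3) = 0, so P lies on C.
Step 2: partial derivatives
  f_x(x, y) = -4*x*y + 4*x + 2*y**2 + 1, f_y(x, y) = -2*x**2 + 4*x*y - 6*y**2 - 2.
  f_x(P) = -13, f_y(P) = -40 (gradient nonzero, so P is smooth).
Step 3: tangent line at P: -13·(x − -2) + -40·(y − -3) = 0.
Expanding: -13*x - 40*y - 146 = 0.


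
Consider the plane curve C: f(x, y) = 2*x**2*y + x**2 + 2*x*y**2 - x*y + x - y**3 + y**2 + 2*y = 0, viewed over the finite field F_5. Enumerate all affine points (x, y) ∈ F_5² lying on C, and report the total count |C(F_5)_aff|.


Affine F_5-points: {(0, 0), (0, 2), (0, 4), (3, 1), (4, 0), (4, 4)}; count = 6.

For each of the 25 pairs (x, y) ∈ F_5², evaluate f(x, y) mod 5. Record the zeros.
  x = 0: [0↦0, 1↦2, 2↦0, 3↦3, 4↦0]  zeros at y ∈ {0, 2, 4}
  x = 1: [0↦2, 1↦2, 2↦2, 3↦1, 4↦3]  zeros at y ∈ ∅
  x = 2: [0↦1, 1↦3, 2↦4, 3↦3, 4↦4]  zeros at y ∈ ∅
  x = 3: [0↦2, 1↦0, 2↦1, 3↦4, 4↦3]  zeros at y ∈ {1}
  x = 4: [0↦0, 1↦3, 2↦3, 3↦4, 4↦0]  zeros at y ∈ {0, 4}
Collecting zeros: affine points = {(0, 0), (0, 2), (0, 4), (3, 1), (4, 0), (4, 4)}.
Total count |C(F_5)_aff| = 6.


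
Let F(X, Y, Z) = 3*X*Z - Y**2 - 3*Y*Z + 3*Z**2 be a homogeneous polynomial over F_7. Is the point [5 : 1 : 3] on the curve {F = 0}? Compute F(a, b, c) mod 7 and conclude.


F(5,1,3) ≡ 6 (mod 7); P is NOT on the curve.

Evaluate F(5, 1, 3) term-by-term (mod 7).
  3*X*Z ↦ 3·5·1·3 = 45
  -Y**2 ↦ -1·1·1·1 = -1
  -3*Y*Z ↦ -3·1·1·3 = -9
  3*Z**2 ↦ 3·1·1·9 = 27
Sum: F(5, 1, 3) = (45) + (-1) + (-9) + (27) = 62.
Reducing mod 7: 62 ≡ 6 (mod 7).
Since F(a, b, c) ≡ 6 ≠ 0 (mod 7), P does NOT lie on the curve.


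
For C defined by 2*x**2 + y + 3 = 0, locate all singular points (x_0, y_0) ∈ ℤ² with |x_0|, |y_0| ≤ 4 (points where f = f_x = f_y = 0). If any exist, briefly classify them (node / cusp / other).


No singular points in the scanned grid; C is smooth there.

Compute partial derivatives:
  f_x = 4*x.
  f_y = 1.
f_y = 1 is a nonzero constant, so f_y never vanishes: no point (x, y) can satisfy f = f_x = f_y = 0. In particular no (x, y) ∈ {−4, ..., 4}² is singular; the curve is smooth.


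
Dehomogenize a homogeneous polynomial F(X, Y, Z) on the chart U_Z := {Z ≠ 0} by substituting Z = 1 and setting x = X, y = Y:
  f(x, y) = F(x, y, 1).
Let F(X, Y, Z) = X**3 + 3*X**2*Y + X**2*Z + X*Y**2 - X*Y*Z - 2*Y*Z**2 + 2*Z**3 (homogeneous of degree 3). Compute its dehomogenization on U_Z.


f(x, y) = x**3 + 3*x**2*y + x**2 + x*y**2 - x*y - 2*y + 2

On U_Z we set Z = 1. Each monomial c·X^i·Y^j·Z^k in F becomes c·x^i·y^j·1^k = c·x^i·y^j.
Substituting Z = 1: F(X, Y, 1) = x**3 + 3*x**2*y + x**2 + x*y**2 - x*y - 2*y + 2.
Note: deg(f) ≤ deg(F) = 3; strict inequality happens when F is divisible by Z (lost terms).


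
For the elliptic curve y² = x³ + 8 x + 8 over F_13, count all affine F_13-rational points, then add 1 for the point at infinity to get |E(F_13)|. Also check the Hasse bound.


Affine points = {(1, 2), (1, 11), (4, 0), (5, 2), (5, 11), (6, 5), (6, 8), (7, 2), (7, 11), (8, 5), (8, 8), (9, 4), (9, 9), (10, 3), (10, 10), (11, 6), (11, 7), (12, 5), (12, 8)}; affine count = 19; |E(F_13)| = 20.

Discriminant check: Δ ∝ 4a³ + 27b² = 4·8³ + 27·8² = 4·512 + 27·64 ≡ 6 (mod 13). Nonzero ⇒ E is nonsingular.
For each x ∈ F_13, compute rhs = x³ + 8·x + 8 mod 13, then count y ∈ F_13 with y² ≡ rhs.
  x = 0: rhs = 8, matching y values: none (0 points).
  x = 1: rhs = 4, matching y values: 2, 11 (2 points).
  x = 2: rhs = 6, matching y values: none (0 points).
  x = 3: rhs = 7, matching y values: none (0 points).
  x = 4: rhs = 0, matching y values: 0 (1 points).
  x = 5: rhs = 4, matching y values: 2, 11 (2 points).
  x = 6: rhs = 12, matching y values: 5, 8 (2 points).
  x = 7: rhs = 4, matching y values: 2, 11 (2 points).
  x = 8: rhs = 12, matching y values: 5, 8 (2 points).
  x = 9: rhs = 3, matching y values: 4, 9 (2 points).
  x = 10: rhs = 9, matching y values: 3, 10 (2 points).
  x = 11: rhs = 10, matching y values: 6, 7 (2 points).
  x = 12: rhs = 12, matching y values: 5, 8 (2 points).
Total affine count: 19.
Full point count |E(F_13)| = 19 + 1 = 20.
Hasse bound: |20 − (13+1)| = |6| = 6 ≤ 2√13 ≈ 7.2111 ✓.


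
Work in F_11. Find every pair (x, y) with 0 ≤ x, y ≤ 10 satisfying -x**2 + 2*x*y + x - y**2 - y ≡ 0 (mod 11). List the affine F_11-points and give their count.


Affine F_11-points: {(0, 0), (0, 10), (1, 0), (1, 1), (2, 1), (2, 2), (3, 2), (3, 3), (4, 3), (4, 4), (5, 4), (5, 5), (6, 5), (6, 6), (7, 6), (7, 7), (8, 7), (8, 8), (9, 8), (9, 9), (10, 9), (10, 10)}; count = 22.

For each of the 121 pairs (x, y) ∈ F_11², evaluate f(x, y) mod 11. Record the zeros.
  x = 0: [0↦0, 1↦9, 2↦5, 3↦10, 4↦2, 5↦3, 6↦2, 7↦10, 8↦5, 9↦9, 10↦0]  zeros at y ∈ {0, 10}
  x = 1: [0↦0, 1↦0, 2↦9, 3↦5, 4↦10, 5↦2, 6↦3, 7↦2, 8↦10, 9↦5, 10↦9]  zeros at y ∈ {0, 1}
  x = 2: [0↦9, 1↦0, 2↦0, 3↦9, 4↦5, 5↦10, 6↦2, 7↦3, 8↦2, 9↦10, 10↦5]  zeros at y ∈ {1, 2}
  x = 3: [0↦5, 1↦9, 2↦0, 3↦0, 4↦9, 5↦5, 6↦10, 7↦2, 8↦3, 9↦2, 10↦10]  zeros at y ∈ {2, 3}
  x = 4: [0↦10, 1↦5, 2↦9, 3↦0, 4↦0, 5↦9, 6↦5, 7↦10, 8↦2, 9↦3, 10↦2]  zeros at y ∈ {3, 4}
  x = 5: [0↦2, 1↦10, 2↦5, 3↦9, 4↦0, 5↦0, 6↦9, 7↦5, 8↦10, 9↦2, 10↦3]  zeros at y ∈ {4, 5}
  x = 6: [0↦3, 1↦2, 2↦10, 3↦5, 4↦9, 5↦0, 6↦0, 7↦9, 8↦5, 9↦10, 10↦2]  zeros at y ∈ {5, 6}
  x = 7: [0↦2, 1↦3, 2↦2, 3↦10, 4↦5, 5↦9, 6↦0, 7↦0, 8↦9, 9↦5, 10↦10]  zeros at y ∈ {6, 7}
  x = 8: [0↦10, 1↦2, 2↦3, 3↦2, 4↦10, 5↦5, 6↦9, 7↦0, 8↦0, 9↦9, 10↦5]  zeros at y ∈ {7, 8}
  x = 9: [0↦5, 1↦10, 2↦2, 3↦3, 4↦2, 5↦10, 6↦5, 7↦9, 8↦0, 9↦0, 10↦9]  zeros at y ∈ {8, 9}
  x = 10: [0↦9, 1↦5, 2↦10, 3↦2, 4↦3, 5↦2, 6↦10, 7↦5, 8↦9, 9↦0, 10↦0]  zeros at y ∈ {9, 10}
Collecting zeros: affine points = {(0, 0), (0, 10), (1, 0), (1, 1), (2, 1), (2, 2), (3, 2), (3, 3), (4, 3), (4, 4), (5, 4), (5, 5), (6, 5), (6, 6), (7, 6), (7, 7), (8, 7), (8, 8), (9, 8), (9, 9), (10, 9), (10, 10)}.
Total count |C(F_11)_aff| = 22.


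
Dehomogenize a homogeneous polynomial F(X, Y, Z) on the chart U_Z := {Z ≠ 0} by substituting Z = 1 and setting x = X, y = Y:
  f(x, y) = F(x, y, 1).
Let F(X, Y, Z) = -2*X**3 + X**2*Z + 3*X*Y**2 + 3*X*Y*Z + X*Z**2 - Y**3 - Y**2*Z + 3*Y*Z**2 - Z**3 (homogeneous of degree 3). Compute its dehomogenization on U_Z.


f(x, y) = -2*x**3 + x**2 + 3*x*y**2 + 3*x*y + x - y**3 - y**2 + 3*y - 1

On U_Z we set Z = 1. Each monomial c·X^i·Y^j·Z^k in F becomes c·x^i·y^j·1^k = c·x^i·y^j.
Substituting Z = 1: F(X, Y, 1) = -2*x**3 + x**2 + 3*x*y**2 + 3*x*y + x - y**3 - y**2 + 3*y - 1.
Note: deg(f) ≤ deg(F) = 3; strict inequality happens when F is divisible by Z (lost terms).


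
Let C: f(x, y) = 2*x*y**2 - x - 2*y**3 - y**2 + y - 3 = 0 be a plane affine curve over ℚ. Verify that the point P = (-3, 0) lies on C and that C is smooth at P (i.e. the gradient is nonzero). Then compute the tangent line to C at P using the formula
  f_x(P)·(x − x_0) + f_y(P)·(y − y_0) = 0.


Tangent line at P: -x + y - 3 = 0.

Step 1: f(-3, 0) = 0, so P lies on C.
Step 2: partial derivatives
  f_x(x, y) = 2*y**2 - 1, f_y(x, y) = 4*x*y - 6*y**2 - 2*y + 1.
  f_x(P) = -1, f_y(P) = 1 (gradient nonzero, so P is smooth).
Step 3: tangent line at P: -1·(x − -3) + 1·(y − 0) = 0.
Expanding: -x + y - 3 = 0.


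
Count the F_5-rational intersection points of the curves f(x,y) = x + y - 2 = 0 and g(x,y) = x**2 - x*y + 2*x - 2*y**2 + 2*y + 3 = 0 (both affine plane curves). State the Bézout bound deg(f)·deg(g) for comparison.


Common zeros: {(1, 1)}; count = 1; Bézout bound = 2.

deg(f) = 1, deg(g) = 2, so Bézout bound = 2.
Scan x ∈ F_5. For each x, list the y ∈ F_5 with f(x, y) ≡ 0 and those with g(x, y) ≡ 0 (mod 5); the common zeros in that column are the intersection.
  x = 0: f ≡ 0 at y ∈ {2}; g ≡ 0 at y ∈ ∅; common: ∅.
  x = 1: f ≡ 0 at y ∈ {1}; g ≡ 0 at y ∈ {1, 2}; common: {1}.
  x = 2: f ≡ 0 at y ∈ {0}; g ≡ 0 at y ∈ ∅; common: ∅.
  x = 3: f ≡ 0 at y ∈ {4}; g ≡ 0 at y ∈ {1}; common: ∅.
  x = 4: f ≡ 0 at y ∈ {3}; g ≡ 0 at y ∈ {2}; common: ∅.
Collecting: common zeros = {(1, 1)}, so the count is 1.
Comparison with the Bézout bound: 1 ≤ 2 = deg(f)·deg(g), as expected for curves with no common component (the affine F_5-count falls short of the bound because intersections may lie at infinity, over extension fields, or carry multiplicity).


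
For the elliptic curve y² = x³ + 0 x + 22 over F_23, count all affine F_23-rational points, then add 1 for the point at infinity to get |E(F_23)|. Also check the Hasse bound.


Affine points = {(1, 0), (3, 7), (3, 16), (5, 3), (5, 20), (6, 10), (6, 13), (12, 5), (12, 18), (14, 11), (14, 12), (15, 4), (15, 19), (16, 1), (16, 22), (17, 6), (17, 17), (18, 9), (18, 14), (19, 2), (19, 21), (20, 8), (20, 15)}; affine count = 23; |E(F_23)| = 24.

Discriminant check: Δ ∝ 4a³ + 27b² = 4·0³ + 27·22² = 4·0 + 27·484 ≡ 4 (mod 23). Nonzero ⇒ E is nonsingular.
For each x ∈ F_23, compute rhs = x³ + 0·x + 22 mod 23, then count y ∈ F_23 with y² ≡ rhs.
  x = 0: rhs = 22, matching y values: none (0 points).
  x = 1: rhs = 0, matching y values: 0 (1 points).
  x = 2: rhs = 7, matching y values: none (0 points).
  x = 3: rhs = 3, matching y values: 7, 16 (2 points).
  x = 4: rhs = 17, matching y values: none (0 points).
  x = 5: rhs = 9, matching y values: 3, 20 (2 points).
  x = 6: rhs = 8, matching y values: 10, 13 (2 points).
  x = 7: rhs = 20, matching y values: none (0 points).
  x = 8: rhs = 5, matching y values: none (0 points).
  x = 9: rhs = 15, matching y values: none (0 points).
  x = 10: rhs = 10, matching y values: none (0 points).
  x = 11: rhs = 19, matching y values: none (0 points).
  x = 12: rhs = 2, matching y values: 5, 18 (2 points).
  x = 13: rhs = 11, matching y values: none (0 points).
  x = 14: rhs = 6, matching y values: 11, 12 (2 points).
  x = 15: rhs = 16, matching y values: 4, 19 (2 points).
  x = 16: rhs = 1, matching y values: 1, 22 (2 points).
  x = 17: rhs = 13, matching y values: 6, 17 (2 points).
  x = 18: rhs = 12, matching y values: 9, 14 (2 points).
  x = 19: rhs = 4, matching y values: 2, 21 (2 points).
  x = 20: rhs = 18, matching y values: 8, 15 (2 points).
  x = 21: rhs = 14, matching y values: none (0 points).
  x = 22: rhs = 21, matching y values: none (0 points).
Total affine count: 23.
Full point count |E(F_23)| = 23 + 1 = 24.
Hasse bound: |24 − (23+1)| = |0| = 0 ≤ 2√23 ≈ 9.5917 ✓.


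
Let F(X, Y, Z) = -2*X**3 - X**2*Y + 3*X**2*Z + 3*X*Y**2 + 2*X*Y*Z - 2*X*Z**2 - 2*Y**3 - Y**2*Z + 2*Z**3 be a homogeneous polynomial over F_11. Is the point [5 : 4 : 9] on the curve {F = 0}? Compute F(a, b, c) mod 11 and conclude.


F(5,4,9) ≡ 3 (mod 11); P is NOT on the curve.

Evaluate F(5, 4, 9) term-by-term (mod 11).
  -2*X**3 ↦ -2·125·1·1 = -250
  -X**2*Y ↦ -1·25·4·1 = -100
  3*X**2*Z ↦ 3·25·1·9 = 675
  3*X*Y**2 ↦ 3·5·16·1 = 240
  2*X*Y*Z ↦ 2·5·4·9 = 360
  -2*X*Z**2 ↦ -2·5·1·81 = -810
  -2*Y**3 ↦ -2·1·64·1 = -128
  -Y**2*Z ↦ -1·1·16·9 = -144
  2*Z**3 ↦ 2·1·1·729 = 1458
Sum: F(5, 4, 9) = (-250) + (-100) + (675) + (240) + (360) + (-810) + (-128) + (-144) + (1458) = 1301.
Reducing mod 11: 1301 ≡ 3 (mod 11).
Since F(a, b, c) ≡ 3 ≠ 0 (mod 11), P does NOT lie on the curve.


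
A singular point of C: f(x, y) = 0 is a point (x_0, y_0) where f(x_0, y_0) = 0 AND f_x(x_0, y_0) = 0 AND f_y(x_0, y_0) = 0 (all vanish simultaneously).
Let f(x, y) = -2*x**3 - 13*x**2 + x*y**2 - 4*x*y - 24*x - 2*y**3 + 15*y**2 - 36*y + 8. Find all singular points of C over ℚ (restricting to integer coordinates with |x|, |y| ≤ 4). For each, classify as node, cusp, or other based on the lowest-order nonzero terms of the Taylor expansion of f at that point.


Singular points: {(-2, 2)}; classification: node.

Compute partial derivatives:
  f_x = -6*x**2 - 26*x + y**2 - 4*y - 24.
  f_y = 2*x*y - 4*x - 6*y**2 + 30*y - 36.
Scan x_0 ∈ {−4, ..., 4}. For each x_0, f_y(x_0, y) is a polynomial in y; find its integer roots y ∈ {−4, ..., 4}, then test f_x and f at those candidates.
  x = -4: f_y(-4, y) = -6*y**2 + 22*y - 20; vanishes at y ∈ {2}. (-4, 2): f_x = -20 ≠ 0.
  x = -3: f_y(-3, y) = -6*y**2 + 24*y - 24; vanishes at y ∈ {2}. (-3, 2): f_x = -4 ≠ 0.
  x = -2: f_y(-2, y) = -6*y**2 + 26*y - 28; vanishes at y ∈ {2}. (-2, 2): f_x = 0, f = 0 — SINGULAR.
  x = -1: f_y(-1, y) = -6*y**2 + 28*y - 32; vanishes at y ∈ {2}. (-1, 2): f_x = -8 ≠ 0.
  x = 0: f_y(0, y) = -6*y**2 + 30*y - 36; vanishes at y ∈ {2, 3}. (0, 2): f_x = -28 ≠ 0; (0, 3): f_x = -27 ≠ 0.
  x = 1: f_y(1, y) = -6*y**2 + 32*y - 40; vanishes at y ∈ {2}. (1, 2): f_x = -60 ≠ 0.
  x = 2: f_y(2, y) = -6*y**2 + 34*y - 44; vanishes at y ∈ {2}. (2, 2): f_x = -104 ≠ 0.
  x = 3: f_y(3, y) = -6*y**2 + 36*y - 48; vanishes at y ∈ {2, 4}. (3, 2): f_x = -160 ≠ 0; (3, 4): f_x = -156 ≠ 0.
  x = 4: f_y(4, y) = -6*y**2 + 38*y - 52; vanishes at y ∈ {2}. (4, 2): f_x = -228 ≠ 0.
Only singular point on the grid: (-2, 2).
Classify: substitute x = -2 + u, y = 2 + v and expand: f = -2*u**3 - u**2 + u*v**2 - 2*v**3 + v**2.
No constant or linear terms (consistent with a singular point). Quadratic part: -u**2 + v**2. Cubic part: -2*u**3 + u*v**2 - 2*v**3.
The quadratic part v**2 - u**2 = (v − u)(v + u) splits into two distinct linear factors, so there are two distinct tangent lines y − 2 = ±(x − -2) — this is a node (ordinary double point).
Classification: node.


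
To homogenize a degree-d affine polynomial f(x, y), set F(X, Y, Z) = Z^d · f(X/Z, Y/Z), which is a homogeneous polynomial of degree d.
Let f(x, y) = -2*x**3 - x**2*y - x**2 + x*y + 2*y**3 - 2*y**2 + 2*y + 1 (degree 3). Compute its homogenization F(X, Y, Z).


F(X, Y, Z) = -2*X**3 - X**2*Y - X**2*Z + X*Y*Z + 2*Y**3 - 2*Y**2*Z + 2*Y*Z**2 + Z**3

deg(f) = 3.
Substitute x = X/Z, y = Y/Z into f, then multiply by Z^3.
  monomial -2·x^3·y^0 ↦ -2·X^3·Y^0·Z^0.
  monomial -1·x^2·y^1 ↦ -1·X^2·Y^1·Z^0.
  monomial -1·x^2·y^0 ↦ -1·X^2·Y^0·Z^1.
  monomial 1·x^1·y^1 ↦ 1·X^1·Y^1·Z^1.
  monomial 2·x^0·y^3 ↦ 2·X^0·Y^3·Z^0.
  monomial -2·x^0·y^2 ↦ -2·X^0·Y^2·Z^1.
  monomial 2·x^0·y^1 ↦ 2·X^0·Y^1·Z^2.
  monomial 1·x^0·y^0 ↦ 1·X^0·Y^0·Z^3.
Collecting: F(X, Y, Z) = -2*X**3 - X**2*Y - X**2*Z + X*Y*Z + 2*Y**3 - 2*Y**2*Z + 2*Y*Z**2 + Z**3.
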